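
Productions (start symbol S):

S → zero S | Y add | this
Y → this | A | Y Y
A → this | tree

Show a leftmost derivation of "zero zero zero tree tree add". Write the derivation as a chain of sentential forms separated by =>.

S => zero S => zero zero S => zero zero zero S => zero zero zero Y add => zero zero zero Y Y add => zero zero zero A Y add => zero zero zero tree Y add => zero zero zero tree A add => zero zero zero tree tree add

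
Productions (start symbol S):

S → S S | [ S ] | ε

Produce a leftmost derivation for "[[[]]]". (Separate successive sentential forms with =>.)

S=>[S]=>[[S]]=>[[SS]]=>[[SSS]]=>[[SSSS]]=>[[[S]SSS]]=>[[[]SSS]]=>[[[]SS]]=>[[[]S]]=>[[[]]]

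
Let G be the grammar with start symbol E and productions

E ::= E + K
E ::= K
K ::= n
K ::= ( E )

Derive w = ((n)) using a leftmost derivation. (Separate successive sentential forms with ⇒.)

E ⇒ K   [E ::= K]
K ⇒ (E)   [K ::= ( E )]
(E) ⇒ (K)   [E ::= K]
(K) ⇒ ((E))   [K ::= ( E )]
((E)) ⇒ ((K))   [E ::= K]
((K)) ⇒ ((n))   [K ::= n]

E ⇒ K ⇒ (E) ⇒ (K) ⇒ ((E)) ⇒ ((K)) ⇒ ((n))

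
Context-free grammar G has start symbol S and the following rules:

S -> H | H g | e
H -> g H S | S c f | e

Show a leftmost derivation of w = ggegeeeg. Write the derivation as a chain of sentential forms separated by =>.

S => Hg => gHSg => ggHSSg => ggeSSg => ggeHSg => ggegHSSg => ggegeSSg => ggegeeSg => ggegeeeg

S => Hg   [S -> H g]
Hg => gHSg   [H -> g H S]
gHSg => ggHSSg   [H -> g H S]
ggHSSg => ggeSSg   [H -> e]
ggeSSg => ggeHSg   [S -> H]
ggeHSg => ggegHSSg   [H -> g H S]
ggegHSSg => ggegeSSg   [H -> e]
ggegeSSg => ggegeeSg   [S -> e]
ggegeeSg => ggegeeeg   [S -> e]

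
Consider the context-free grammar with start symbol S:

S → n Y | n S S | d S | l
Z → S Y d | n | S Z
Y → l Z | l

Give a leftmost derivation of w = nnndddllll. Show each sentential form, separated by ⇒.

S⇒nSS⇒nnSSS⇒nnnSSSS⇒nnndSSSS⇒nnnddSSSS⇒nnndddSSSS⇒nnndddlSSS⇒nnndddllSS⇒nnndddlllS⇒nnndddllll

S ⇒ nSS   [S → n S S]
nSS ⇒ nnSSS   [S → n S S]
nnSSS ⇒ nnnSSSS   [S → n S S]
nnnSSSS ⇒ nnndSSSS   [S → d S]
nnndSSSS ⇒ nnnddSSSS   [S → d S]
nnnddSSSS ⇒ nnndddSSSS   [S → d S]
nnndddSSSS ⇒ nnndddlSSS   [S → l]
nnndddlSSS ⇒ nnndddllSS   [S → l]
nnndddllSS ⇒ nnndddlllS   [S → l]
nnndddlllS ⇒ nnndddllll   [S → l]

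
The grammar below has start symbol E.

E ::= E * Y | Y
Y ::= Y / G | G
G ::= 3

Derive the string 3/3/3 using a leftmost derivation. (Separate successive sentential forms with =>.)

E=>Y=>Y/G=>Y/G/G=>G/G/G=>3/G/G=>3/3/G=>3/3/3

E => Y   [E ::= Y]
Y => Y/G   [Y ::= Y / G]
Y/G => Y/G/G   [Y ::= Y / G]
Y/G/G => G/G/G   [Y ::= G]
G/G/G => 3/G/G   [G ::= 3]
3/G/G => 3/3/G   [G ::= 3]
3/3/G => 3/3/3   [G ::= 3]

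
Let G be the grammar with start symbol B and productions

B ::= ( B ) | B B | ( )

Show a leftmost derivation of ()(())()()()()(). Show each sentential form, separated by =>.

B => BB   [B ::= B B]
BB => BBB   [B ::= B B]
BBB => BBBB   [B ::= B B]
BBBB => ()BBB   [B ::= ( )]
()BBB => ()BBBB   [B ::= B B]
()BBBB => ()BBBBB   [B ::= B B]
()BBBBB => ()BBBBBB   [B ::= B B]
()BBBBBB => ()(B)BBBBB   [B ::= ( B )]
()(B)BBBBB => ()(())BBBBB   [B ::= ( )]
()(())BBBBB => ()(())()BBBB   [B ::= ( )]
()(())()BBBB => ()(())()()BBB   [B ::= ( )]
()(())()()BBB => ()(())()()()BB   [B ::= ( )]
()(())()()()BB => ()(())()()()()B   [B ::= ( )]
()(())()()()()B => ()(())()()()()()   [B ::= ( )]

B => BB => BBB => BBBB => ()BBB => ()BBBB => ()BBBBB => ()BBBBBB => ()(B)BBBBB => ()(())BBBBB => ()(())()BBBB => ()(())()()BBB => ()(())()()()BB => ()(())()()()()B => ()(())()()()()()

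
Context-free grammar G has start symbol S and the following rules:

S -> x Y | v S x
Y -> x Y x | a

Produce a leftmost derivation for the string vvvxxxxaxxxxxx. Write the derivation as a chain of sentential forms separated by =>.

S=>vSx=>vvSxx=>vvvSxxx=>vvvxYxxx=>vvvxxYxxxx=>vvvxxxYxxxxx=>vvvxxxxYxxxxxx=>vvvxxxxaxxxxxx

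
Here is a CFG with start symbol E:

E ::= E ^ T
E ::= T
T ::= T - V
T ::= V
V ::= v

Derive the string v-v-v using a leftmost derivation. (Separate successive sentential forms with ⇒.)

E⇒T⇒T-V⇒T-V-V⇒V-V-V⇒v-V-V⇒v-v-V⇒v-v-v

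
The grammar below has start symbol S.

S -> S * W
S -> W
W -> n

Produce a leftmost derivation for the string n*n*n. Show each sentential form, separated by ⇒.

S ⇒ S*W   [S -> S * W]
S*W ⇒ S*W*W   [S -> S * W]
S*W*W ⇒ W*W*W   [S -> W]
W*W*W ⇒ n*W*W   [W -> n]
n*W*W ⇒ n*n*W   [W -> n]
n*n*W ⇒ n*n*n   [W -> n]

S ⇒ S*W ⇒ S*W*W ⇒ W*W*W ⇒ n*W*W ⇒ n*n*W ⇒ n*n*n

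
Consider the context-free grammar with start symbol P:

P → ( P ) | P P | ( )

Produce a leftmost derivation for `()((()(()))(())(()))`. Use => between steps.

P => PP => ()P => ()(P) => ()(PP) => ()(PPP) => ()((P)PP) => ()((PP)PP) => ()((()P)PP) => ()((()(P))PP) => ()((()(()))PP) => ()((()(()))(P)P) => ()((()(()))(())P) => ()((()(()))(())(P)) => ()((()(()))(())(()))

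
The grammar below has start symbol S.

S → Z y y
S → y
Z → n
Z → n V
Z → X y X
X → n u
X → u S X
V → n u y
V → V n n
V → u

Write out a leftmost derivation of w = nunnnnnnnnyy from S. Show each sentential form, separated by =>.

S => Zyy => nVyy => nVnnyy => nVnnnnyy => nVnnnnnnyy => nVnnnnnnnnyy => nunnnnnnnnyy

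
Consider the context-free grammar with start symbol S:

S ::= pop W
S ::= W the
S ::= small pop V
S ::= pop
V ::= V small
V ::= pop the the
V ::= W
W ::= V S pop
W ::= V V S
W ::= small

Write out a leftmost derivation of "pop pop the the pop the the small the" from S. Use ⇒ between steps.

S ⇒ pop W ⇒ pop V V S ⇒ pop pop the the V S ⇒ pop pop the the pop the the S ⇒ pop pop the the pop the the W the ⇒ pop pop the the pop the the small the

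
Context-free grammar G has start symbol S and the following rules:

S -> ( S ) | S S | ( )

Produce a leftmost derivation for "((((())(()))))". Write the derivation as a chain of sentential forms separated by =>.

S => (S) => ((S)) => (((S))) => (((SS))) => ((((S)S))) => ((((())S))) => ((((())(S)))) => ((((())(()))))

S => (S)   [S -> ( S )]
(S) => ((S))   [S -> ( S )]
((S)) => (((S)))   [S -> ( S )]
(((S))) => (((SS)))   [S -> S S]
(((SS))) => ((((S)S)))   [S -> ( S )]
((((S)S))) => ((((())S)))   [S -> ( )]
((((())S))) => ((((())(S))))   [S -> ( S )]
((((())(S)))) => ((((())(()))))   [S -> ( )]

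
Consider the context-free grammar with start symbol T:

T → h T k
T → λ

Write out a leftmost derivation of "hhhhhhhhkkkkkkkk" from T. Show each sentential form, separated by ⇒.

T ⇒ hTk ⇒ hhTkk ⇒ hhhTkkk ⇒ hhhhTkkkk ⇒ hhhhhTkkkkk ⇒ hhhhhhTkkkkkk ⇒ hhhhhhhTkkkkkkk ⇒ hhhhhhhhTkkkkkkkk ⇒ hhhhhhhhkkkkkkkk

T ⇒ hTk   [T → h T k]
hTk ⇒ hhTkk   [T → h T k]
hhTkk ⇒ hhhTkkk   [T → h T k]
hhhTkkk ⇒ hhhhTkkkk   [T → h T k]
hhhhTkkkk ⇒ hhhhhTkkkkk   [T → h T k]
hhhhhTkkkkk ⇒ hhhhhhTkkkkkk   [T → h T k]
hhhhhhTkkkkkk ⇒ hhhhhhhTkkkkkkk   [T → h T k]
hhhhhhhTkkkkkkk ⇒ hhhhhhhhTkkkkkkkk   [T → h T k]
hhhhhhhhTkkkkkkkk ⇒ hhhhhhhhkkkkkkkk   [T → λ]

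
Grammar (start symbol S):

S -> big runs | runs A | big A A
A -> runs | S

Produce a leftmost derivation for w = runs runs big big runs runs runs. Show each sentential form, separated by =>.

S => runs A => runs S => runs runs A => runs runs S => runs runs big A A => runs runs big S A => runs runs big big A A A => runs runs big big runs A A => runs runs big big runs runs A => runs runs big big runs runs runs

S => runs A   [S -> runs A]
runs A => runs S   [A -> S]
runs S => runs runs A   [S -> runs A]
runs runs A => runs runs S   [A -> S]
runs runs S => runs runs big A A   [S -> big A A]
runs runs big A A => runs runs big S A   [A -> S]
runs runs big S A => runs runs big big A A A   [S -> big A A]
runs runs big big A A A => runs runs big big runs A A   [A -> runs]
runs runs big big runs A A => runs runs big big runs runs A   [A -> runs]
runs runs big big runs runs A => runs runs big big runs runs runs   [A -> runs]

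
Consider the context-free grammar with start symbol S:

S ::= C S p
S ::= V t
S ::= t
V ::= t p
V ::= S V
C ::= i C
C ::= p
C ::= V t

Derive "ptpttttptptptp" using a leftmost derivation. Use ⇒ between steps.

S⇒CSp⇒pSp⇒pVtp⇒pSVtp⇒pCSpVtp⇒pVtSpVtp⇒ptptSpVtp⇒ptptVtpVtp⇒ptptSVtpVtp⇒ptpttVtpVtp⇒ptpttSVtpVtp⇒ptptttVtpVtp⇒ptpttttptpVtp⇒ptpttttptptptp

S ⇒ CSp   [S ::= C S p]
CSp ⇒ pSp   [C ::= p]
pSp ⇒ pVtp   [S ::= V t]
pVtp ⇒ pSVtp   [V ::= S V]
pSVtp ⇒ pCSpVtp   [S ::= C S p]
pCSpVtp ⇒ pVtSpVtp   [C ::= V t]
pVtSpVtp ⇒ ptptSpVtp   [V ::= t p]
ptptSpVtp ⇒ ptptVtpVtp   [S ::= V t]
ptptVtpVtp ⇒ ptptSVtpVtp   [V ::= S V]
ptptSVtpVtp ⇒ ptpttVtpVtp   [S ::= t]
ptpttVtpVtp ⇒ ptpttSVtpVtp   [V ::= S V]
ptpttSVtpVtp ⇒ ptptttVtpVtp   [S ::= t]
ptptttVtpVtp ⇒ ptpttttptpVtp   [V ::= t p]
ptpttttptpVtp ⇒ ptpttttptptptp   [V ::= t p]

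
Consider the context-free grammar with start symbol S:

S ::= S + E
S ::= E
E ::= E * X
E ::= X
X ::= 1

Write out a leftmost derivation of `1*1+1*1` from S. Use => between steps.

S => S+E => E+E => E*X+E => X*X+E => 1*X+E => 1*1+E => 1*1+E*X => 1*1+X*X => 1*1+1*X => 1*1+1*1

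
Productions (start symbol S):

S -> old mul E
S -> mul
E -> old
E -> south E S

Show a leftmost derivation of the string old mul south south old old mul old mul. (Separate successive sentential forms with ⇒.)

S ⇒ old mul E ⇒ old mul south E S ⇒ old mul south south E S S ⇒ old mul south south old S S ⇒ old mul south south old old mul E S ⇒ old mul south south old old mul old S ⇒ old mul south south old old mul old mul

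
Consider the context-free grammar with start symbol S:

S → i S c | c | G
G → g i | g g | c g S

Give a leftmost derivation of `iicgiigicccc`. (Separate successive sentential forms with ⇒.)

S⇒iSc⇒iiScc⇒iiGcc⇒iicgScc⇒iicgiSccc⇒iicgiiScccc⇒iicgiiGcccc⇒iicgiigicccc

S ⇒ iSc   [S → i S c]
iSc ⇒ iiScc   [S → i S c]
iiScc ⇒ iiGcc   [S → G]
iiGcc ⇒ iicgScc   [G → c g S]
iicgScc ⇒ iicgiSccc   [S → i S c]
iicgiSccc ⇒ iicgiiScccc   [S → i S c]
iicgiiScccc ⇒ iicgiiGcccc   [S → G]
iicgiiGcccc ⇒ iicgiigicccc   [G → g i]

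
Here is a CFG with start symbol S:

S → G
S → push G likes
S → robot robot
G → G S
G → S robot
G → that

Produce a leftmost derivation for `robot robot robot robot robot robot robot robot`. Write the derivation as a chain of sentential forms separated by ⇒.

S ⇒ G ⇒ G S ⇒ S robot S ⇒ G robot S ⇒ G S robot S ⇒ S robot S robot S ⇒ robot robot robot S robot S ⇒ robot robot robot robot robot robot S ⇒ robot robot robot robot robot robot robot robot

S ⇒ G   [S → G]
G ⇒ G S   [G → G S]
G S ⇒ S robot S   [G → S robot]
S robot S ⇒ G robot S   [S → G]
G robot S ⇒ G S robot S   [G → G S]
G S robot S ⇒ S robot S robot S   [G → S robot]
S robot S robot S ⇒ robot robot robot S robot S   [S → robot robot]
robot robot robot S robot S ⇒ robot robot robot robot robot robot S   [S → robot robot]
robot robot robot robot robot robot S ⇒ robot robot robot robot robot robot robot robot   [S → robot robot]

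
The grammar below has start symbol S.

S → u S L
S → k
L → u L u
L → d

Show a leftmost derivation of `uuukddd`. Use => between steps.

S => uSL   [S → u S L]
uSL => uuSLL   [S → u S L]
uuSLL => uuuSLLL   [S → u S L]
uuuSLLL => uuukLLL   [S → k]
uuukLLL => uuukdLL   [L → d]
uuukdLL => uuukddL   [L → d]
uuukddL => uuukddd   [L → d]

S => uSL => uuSLL => uuuSLLL => uuukLLL => uuukdLL => uuukddL => uuukddd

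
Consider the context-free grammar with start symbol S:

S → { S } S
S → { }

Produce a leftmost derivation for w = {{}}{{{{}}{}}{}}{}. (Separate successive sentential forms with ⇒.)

S ⇒ {S}S   [S → { S } S]
{S}S ⇒ {{}}S   [S → { }]
{{}}S ⇒ {{}}{S}S   [S → { S } S]
{{}}{S}S ⇒ {{}}{{S}S}S   [S → { S } S]
{{}}{{S}S}S ⇒ {{}}{{{S}S}S}S   [S → { S } S]
{{}}{{{S}S}S}S ⇒ {{}}{{{{}}S}S}S   [S → { }]
{{}}{{{{}}S}S}S ⇒ {{}}{{{{}}{}}S}S   [S → { }]
{{}}{{{{}}{}}S}S ⇒ {{}}{{{{}}{}}{}}S   [S → { }]
{{}}{{{{}}{}}{}}S ⇒ {{}}{{{{}}{}}{}}{}   [S → { }]

S⇒{S}S⇒{{}}S⇒{{}}{S}S⇒{{}}{{S}S}S⇒{{}}{{{S}S}S}S⇒{{}}{{{{}}S}S}S⇒{{}}{{{{}}{}}S}S⇒{{}}{{{{}}{}}{}}S⇒{{}}{{{{}}{}}{}}{}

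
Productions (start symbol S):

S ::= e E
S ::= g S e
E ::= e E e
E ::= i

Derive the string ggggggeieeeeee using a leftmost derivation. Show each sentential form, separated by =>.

S => gSe => ggSee => gggSeee => ggggSeeee => gggggSeeeee => ggggggSeeeeee => ggggggeEeeeeee => ggggggeieeeeee

S => gSe   [S ::= g S e]
gSe => ggSee   [S ::= g S e]
ggSee => gggSeee   [S ::= g S e]
gggSeee => ggggSeeee   [S ::= g S e]
ggggSeeee => gggggSeeeee   [S ::= g S e]
gggggSeeeee => ggggggSeeeeee   [S ::= g S e]
ggggggSeeeeee => ggggggeEeeeeee   [S ::= e E]
ggggggeEeeeeee => ggggggeieeeeee   [E ::= i]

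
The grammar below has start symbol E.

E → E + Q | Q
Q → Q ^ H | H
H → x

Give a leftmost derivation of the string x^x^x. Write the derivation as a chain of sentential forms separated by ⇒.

E ⇒ Q ⇒ Q^H ⇒ Q^H^H ⇒ H^H^H ⇒ x^H^H ⇒ x^x^H ⇒ x^x^x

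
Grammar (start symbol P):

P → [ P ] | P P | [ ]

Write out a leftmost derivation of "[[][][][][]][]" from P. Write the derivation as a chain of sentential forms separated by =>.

P => PP => [P]P => [PP]P => [[]P]P => [[]PP]P => [[][]P]P => [[][]PP]P => [[][]PPP]P => [[][][]PP]P => [[][][][]P]P => [[][][][][]]P => [[][][][][]][]

P => PP   [P → P P]
PP => [P]P   [P → [ P ]]
[P]P => [PP]P   [P → P P]
[PP]P => [[]P]P   [P → [ ]]
[[]P]P => [[]PP]P   [P → P P]
[[]PP]P => [[][]P]P   [P → [ ]]
[[][]P]P => [[][]PP]P   [P → P P]
[[][]PP]P => [[][]PPP]P   [P → P P]
[[][]PPP]P => [[][][]PP]P   [P → [ ]]
[[][][]PP]P => [[][][][]P]P   [P → [ ]]
[[][][][]P]P => [[][][][][]]P   [P → [ ]]
[[][][][][]]P => [[][][][][]][]   [P → [ ]]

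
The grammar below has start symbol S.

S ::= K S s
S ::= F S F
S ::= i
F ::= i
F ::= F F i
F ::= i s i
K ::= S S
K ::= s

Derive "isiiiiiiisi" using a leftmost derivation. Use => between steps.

S => FSF => FFiSF => FFiFiSF => isiFiFiSF => isiiiFiSF => isiiiiiSF => isiiiiiiF => isiiiiiiisi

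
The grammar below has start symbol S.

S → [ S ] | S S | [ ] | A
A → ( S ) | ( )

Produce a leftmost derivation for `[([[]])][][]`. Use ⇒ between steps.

S ⇒ SS ⇒ SSS ⇒ [S]SS ⇒ [A]SS ⇒ [(S)]SS ⇒ [([S])]SS ⇒ [([[]])]SS ⇒ [([[]])][]S ⇒ [([[]])][][]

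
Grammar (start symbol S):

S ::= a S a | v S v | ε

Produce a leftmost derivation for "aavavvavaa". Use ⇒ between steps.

S ⇒ aSa   [S ::= a S a]
aSa ⇒ aaSaa   [S ::= a S a]
aaSaa ⇒ aavSvaa   [S ::= v S v]
aavSvaa ⇒ aavaSavaa   [S ::= a S a]
aavaSavaa ⇒ aavavSvavaa   [S ::= v S v]
aavavSvavaa ⇒ aavavvavaa   [S ::= ε]

S ⇒ aSa ⇒ aaSaa ⇒ aavSvaa ⇒ aavaSavaa ⇒ aavavSvavaa ⇒ aavavvavaa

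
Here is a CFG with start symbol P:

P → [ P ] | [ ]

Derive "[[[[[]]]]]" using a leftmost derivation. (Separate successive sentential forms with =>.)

P => [P] => [[P]] => [[[P]]] => [[[[P]]]] => [[[[[]]]]]

P => [P]   [P → [ P ]]
[P] => [[P]]   [P → [ P ]]
[[P]] => [[[P]]]   [P → [ P ]]
[[[P]]] => [[[[P]]]]   [P → [ P ]]
[[[[P]]]] => [[[[[]]]]]   [P → [ ]]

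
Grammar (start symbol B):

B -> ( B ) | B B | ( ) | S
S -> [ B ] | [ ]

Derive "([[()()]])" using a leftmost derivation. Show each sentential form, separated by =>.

B => (B) => (S) => ([B]) => ([S]) => ([[B]]) => ([[BB]]) => ([[()B]]) => ([[()()]])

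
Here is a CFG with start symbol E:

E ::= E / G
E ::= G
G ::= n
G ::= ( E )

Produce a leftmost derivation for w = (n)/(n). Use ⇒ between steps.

E ⇒ E/G   [E ::= E / G]
E/G ⇒ G/G   [E ::= G]
G/G ⇒ (E)/G   [G ::= ( E )]
(E)/G ⇒ (G)/G   [E ::= G]
(G)/G ⇒ (n)/G   [G ::= n]
(n)/G ⇒ (n)/(E)   [G ::= ( E )]
(n)/(E) ⇒ (n)/(G)   [E ::= G]
(n)/(G) ⇒ (n)/(n)   [G ::= n]

E ⇒ E/G ⇒ G/G ⇒ (E)/G ⇒ (G)/G ⇒ (n)/G ⇒ (n)/(E) ⇒ (n)/(G) ⇒ (n)/(n)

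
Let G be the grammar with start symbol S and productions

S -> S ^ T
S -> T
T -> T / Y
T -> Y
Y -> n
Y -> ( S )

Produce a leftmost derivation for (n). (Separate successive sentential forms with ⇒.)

S ⇒ T   [S -> T]
T ⇒ Y   [T -> Y]
Y ⇒ (S)   [Y -> ( S )]
(S) ⇒ (T)   [S -> T]
(T) ⇒ (Y)   [T -> Y]
(Y) ⇒ (n)   [Y -> n]

S⇒T⇒Y⇒(S)⇒(T)⇒(Y)⇒(n)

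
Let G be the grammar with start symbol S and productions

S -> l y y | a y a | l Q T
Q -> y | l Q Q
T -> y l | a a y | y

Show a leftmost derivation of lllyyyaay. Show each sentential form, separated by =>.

S => lQT => llQQT => lllQQQT => lllyQQT => lllyyQT => lllyyyT => lllyyyaay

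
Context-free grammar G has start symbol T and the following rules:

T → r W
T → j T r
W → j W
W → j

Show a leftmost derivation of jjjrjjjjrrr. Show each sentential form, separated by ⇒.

T ⇒ jTr ⇒ jjTrr ⇒ jjjTrrr ⇒ jjjrWrrr ⇒ jjjrjWrrr ⇒ jjjrjjWrrr ⇒ jjjrjjjWrrr ⇒ jjjrjjjjrrr

T ⇒ jTr   [T → j T r]
jTr ⇒ jjTrr   [T → j T r]
jjTrr ⇒ jjjTrrr   [T → j T r]
jjjTrrr ⇒ jjjrWrrr   [T → r W]
jjjrWrrr ⇒ jjjrjWrrr   [W → j W]
jjjrjWrrr ⇒ jjjrjjWrrr   [W → j W]
jjjrjjWrrr ⇒ jjjrjjjWrrr   [W → j W]
jjjrjjjWrrr ⇒ jjjrjjjjrrr   [W → j]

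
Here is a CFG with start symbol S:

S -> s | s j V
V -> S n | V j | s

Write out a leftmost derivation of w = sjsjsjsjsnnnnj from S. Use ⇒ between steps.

S⇒sjV⇒sjVj⇒sjSnj⇒sjsjVnj⇒sjsjSnnj⇒sjsjsjVnnj⇒sjsjsjSnnnj⇒sjsjsjsjVnnnj⇒sjsjsjsjSnnnnj⇒sjsjsjsjsnnnnj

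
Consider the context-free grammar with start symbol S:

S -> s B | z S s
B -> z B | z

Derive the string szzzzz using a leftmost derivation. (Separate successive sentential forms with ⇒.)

S ⇒ sB   [S -> s B]
sB ⇒ szB   [B -> z B]
szB ⇒ szzB   [B -> z B]
szzB ⇒ szzzB   [B -> z B]
szzzB ⇒ szzzzB   [B -> z B]
szzzzB ⇒ szzzzz   [B -> z]

S⇒sB⇒szB⇒szzB⇒szzzB⇒szzzzB⇒szzzzz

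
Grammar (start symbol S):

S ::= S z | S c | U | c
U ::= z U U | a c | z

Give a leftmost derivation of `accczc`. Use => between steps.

S => Sc => Szc => Sczc => Scczc => Ucczc => accczc

S => Sc   [S ::= S c]
Sc => Szc   [S ::= S z]
Szc => Sczc   [S ::= S c]
Sczc => Scczc   [S ::= S c]
Scczc => Ucczc   [S ::= U]
Ucczc => accczc   [U ::= a c]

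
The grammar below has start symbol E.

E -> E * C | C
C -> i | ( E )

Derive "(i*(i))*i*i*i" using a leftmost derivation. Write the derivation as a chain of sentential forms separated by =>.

E => E*C   [E -> E * C]
E*C => E*C*C   [E -> E * C]
E*C*C => E*C*C*C   [E -> E * C]
E*C*C*C => C*C*C*C   [E -> C]
C*C*C*C => (E)*C*C*C   [C -> ( E )]
(E)*C*C*C => (E*C)*C*C*C   [E -> E * C]
(E*C)*C*C*C => (C*C)*C*C*C   [E -> C]
(C*C)*C*C*C => (i*C)*C*C*C   [C -> i]
(i*C)*C*C*C => (i*(E))*C*C*C   [C -> ( E )]
(i*(E))*C*C*C => (i*(C))*C*C*C   [E -> C]
(i*(C))*C*C*C => (i*(i))*C*C*C   [C -> i]
(i*(i))*C*C*C => (i*(i))*i*C*C   [C -> i]
(i*(i))*i*C*C => (i*(i))*i*i*C   [C -> i]
(i*(i))*i*i*C => (i*(i))*i*i*i   [C -> i]

E=>E*C=>E*C*C=>E*C*C*C=>C*C*C*C=>(E)*C*C*C=>(E*C)*C*C*C=>(C*C)*C*C*C=>(i*C)*C*C*C=>(i*(E))*C*C*C=>(i*(C))*C*C*C=>(i*(i))*C*C*C=>(i*(i))*i*C*C=>(i*(i))*i*i*C=>(i*(i))*i*i*i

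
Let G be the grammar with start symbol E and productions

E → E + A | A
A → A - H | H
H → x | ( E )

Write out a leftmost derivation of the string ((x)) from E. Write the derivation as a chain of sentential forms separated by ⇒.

E ⇒ A ⇒ H ⇒ (E) ⇒ (A) ⇒ (H) ⇒ ((E)) ⇒ ((A)) ⇒ ((H)) ⇒ ((x))

E ⇒ A   [E → A]
A ⇒ H   [A → H]
H ⇒ (E)   [H → ( E )]
(E) ⇒ (A)   [E → A]
(A) ⇒ (H)   [A → H]
(H) ⇒ ((E))   [H → ( E )]
((E)) ⇒ ((A))   [E → A]
((A)) ⇒ ((H))   [A → H]
((H)) ⇒ ((x))   [H → x]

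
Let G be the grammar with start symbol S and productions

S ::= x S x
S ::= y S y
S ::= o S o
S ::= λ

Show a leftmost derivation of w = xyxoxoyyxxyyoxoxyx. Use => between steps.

S => xSx => xySyx => xyxSxyx => xyxoSoxyx => xyxoxSxoxyx => xyxoxoSoxoxyx => xyxoxoySyoxoxyx => xyxoxoyySyyoxoxyx => xyxoxoyyxSxyyoxoxyx => xyxoxoyyxxyyoxoxyx

S => xSx   [S ::= x S x]
xSx => xySyx   [S ::= y S y]
xySyx => xyxSxyx   [S ::= x S x]
xyxSxyx => xyxoSoxyx   [S ::= o S o]
xyxoSoxyx => xyxoxSxoxyx   [S ::= x S x]
xyxoxSxoxyx => xyxoxoSoxoxyx   [S ::= o S o]
xyxoxoSoxoxyx => xyxoxoySyoxoxyx   [S ::= y S y]
xyxoxoySyoxoxyx => xyxoxoyySyyoxoxyx   [S ::= y S y]
xyxoxoyySyyoxoxyx => xyxoxoyyxSxyyoxoxyx   [S ::= x S x]
xyxoxoyyxSxyyoxoxyx => xyxoxoyyxxyyoxoxyx   [S ::= λ]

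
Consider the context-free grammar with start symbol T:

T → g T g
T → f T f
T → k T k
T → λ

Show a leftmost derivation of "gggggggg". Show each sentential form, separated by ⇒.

T ⇒ gTg ⇒ ggTgg ⇒ gggTggg ⇒ ggggTgggg ⇒ gggggggg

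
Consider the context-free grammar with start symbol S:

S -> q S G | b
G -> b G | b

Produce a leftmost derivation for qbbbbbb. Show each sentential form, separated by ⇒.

S⇒qSG⇒qbG⇒qbbG⇒qbbbG⇒qbbbbG⇒qbbbbbG⇒qbbbbbb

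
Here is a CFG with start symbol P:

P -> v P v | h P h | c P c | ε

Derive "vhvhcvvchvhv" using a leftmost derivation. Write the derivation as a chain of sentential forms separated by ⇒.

P ⇒ vPv ⇒ vhPhv ⇒ vhvPvhv ⇒ vhvhPhvhv ⇒ vhvhcPchvhv ⇒ vhvhcvPvchvhv ⇒ vhvhcvvchvhv

P ⇒ vPv   [P -> v P v]
vPv ⇒ vhPhv   [P -> h P h]
vhPhv ⇒ vhvPvhv   [P -> v P v]
vhvPvhv ⇒ vhvhPhvhv   [P -> h P h]
vhvhPhvhv ⇒ vhvhcPchvhv   [P -> c P c]
vhvhcPchvhv ⇒ vhvhcvPvchvhv   [P -> v P v]
vhvhcvPvchvhv ⇒ vhvhcvvchvhv   [P -> ε]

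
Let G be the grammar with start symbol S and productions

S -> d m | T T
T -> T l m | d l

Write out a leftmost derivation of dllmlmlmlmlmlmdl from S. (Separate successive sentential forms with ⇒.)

S ⇒ TT   [S -> T T]
TT ⇒ TlmT   [T -> T l m]
TlmT ⇒ TlmlmT   [T -> T l m]
TlmlmT ⇒ TlmlmlmT   [T -> T l m]
TlmlmlmT ⇒ TlmlmlmlmT   [T -> T l m]
TlmlmlmlmT ⇒ TlmlmlmlmlmT   [T -> T l m]
TlmlmlmlmlmT ⇒ TlmlmlmlmlmlmT   [T -> T l m]
TlmlmlmlmlmlmT ⇒ dllmlmlmlmlmlmT   [T -> d l]
dllmlmlmlmlmlmT ⇒ dllmlmlmlmlmlmdl   [T -> d l]

S⇒TT⇒TlmT⇒TlmlmT⇒TlmlmlmT⇒TlmlmlmlmT⇒TlmlmlmlmlmT⇒TlmlmlmlmlmlmT⇒dllmlmlmlmlmlmT⇒dllmlmlmlmlmlmdl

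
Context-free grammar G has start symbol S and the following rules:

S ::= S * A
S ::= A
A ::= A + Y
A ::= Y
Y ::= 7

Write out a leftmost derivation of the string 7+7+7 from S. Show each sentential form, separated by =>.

S => A   [S ::= A]
A => A+Y   [A ::= A + Y]
A+Y => A+Y+Y   [A ::= A + Y]
A+Y+Y => Y+Y+Y   [A ::= Y]
Y+Y+Y => 7+Y+Y   [Y ::= 7]
7+Y+Y => 7+7+Y   [Y ::= 7]
7+7+Y => 7+7+7   [Y ::= 7]

S => A => A+Y => A+Y+Y => Y+Y+Y => 7+Y+Y => 7+7+Y => 7+7+7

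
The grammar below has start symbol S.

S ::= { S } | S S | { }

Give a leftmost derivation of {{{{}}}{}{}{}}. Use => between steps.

S => {S}   [S ::= { S }]
{S} => {SS}   [S ::= S S]
{SS} => {SSS}   [S ::= S S]
{SSS} => {{S}SS}   [S ::= { S }]
{{S}SS} => {{{S}}SS}   [S ::= { S }]
{{{S}}SS} => {{{{}}}SS}   [S ::= { }]
{{{{}}}SS} => {{{{}}}SSS}   [S ::= S S]
{{{{}}}SSS} => {{{{}}}{}SS}   [S ::= { }]
{{{{}}}{}SS} => {{{{}}}{}{}S}   [S ::= { }]
{{{{}}}{}{}S} => {{{{}}}{}{}{}}   [S ::= { }]

S => {S} => {SS} => {SSS} => {{S}SS} => {{{S}}SS} => {{{{}}}SS} => {{{{}}}SSS} => {{{{}}}{}SS} => {{{{}}}{}{}S} => {{{{}}}{}{}{}}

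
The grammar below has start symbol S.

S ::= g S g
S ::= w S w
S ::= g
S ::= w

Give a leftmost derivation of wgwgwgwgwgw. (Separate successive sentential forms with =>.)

S=>wSw=>wgSgw=>wgwSwgw=>wgwgSgwgw=>wgwgwSwgwgw=>wgwgwgwgwgw

S => wSw   [S ::= w S w]
wSw => wgSgw   [S ::= g S g]
wgSgw => wgwSwgw   [S ::= w S w]
wgwSwgw => wgwgSgwgw   [S ::= g S g]
wgwgSgwgw => wgwgwSwgwgw   [S ::= w S w]
wgwgwSwgwgw => wgwgwgwgwgw   [S ::= g]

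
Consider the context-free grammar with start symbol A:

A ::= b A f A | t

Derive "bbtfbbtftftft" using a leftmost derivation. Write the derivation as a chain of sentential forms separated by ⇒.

A ⇒ bAfA   [A ::= b A f A]
bAfA ⇒ bbAfAfA   [A ::= b A f A]
bbAfAfA ⇒ bbtfAfA   [A ::= t]
bbtfAfA ⇒ bbtfbAfAfA   [A ::= b A f A]
bbtfbAfAfA ⇒ bbtfbbAfAfAfA   [A ::= b A f A]
bbtfbbAfAfAfA ⇒ bbtfbbtfAfAfA   [A ::= t]
bbtfbbtfAfAfA ⇒ bbtfbbtftfAfA   [A ::= t]
bbtfbbtftfAfA ⇒ bbtfbbtftftfA   [A ::= t]
bbtfbbtftftfA ⇒ bbtfbbtftftft   [A ::= t]

A ⇒ bAfA ⇒ bbAfAfA ⇒ bbtfAfA ⇒ bbtfbAfAfA ⇒ bbtfbbAfAfAfA ⇒ bbtfbbtfAfAfA ⇒ bbtfbbtftfAfA ⇒ bbtfbbtftftfA ⇒ bbtfbbtftftft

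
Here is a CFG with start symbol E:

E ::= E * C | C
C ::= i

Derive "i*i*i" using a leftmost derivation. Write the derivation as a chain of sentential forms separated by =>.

E => E*C   [E ::= E * C]
E*C => E*C*C   [E ::= E * C]
E*C*C => C*C*C   [E ::= C]
C*C*C => i*C*C   [C ::= i]
i*C*C => i*i*C   [C ::= i]
i*i*C => i*i*i   [C ::= i]

E=>E*C=>E*C*C=>C*C*C=>i*C*C=>i*i*C=>i*i*i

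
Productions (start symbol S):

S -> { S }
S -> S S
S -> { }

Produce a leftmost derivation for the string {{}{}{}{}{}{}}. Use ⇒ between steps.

S ⇒ {S}   [S -> { S }]
{S} ⇒ {SS}   [S -> S S]
{SS} ⇒ {{}S}   [S -> { }]
{{}S} ⇒ {{}SS}   [S -> S S]
{{}SS} ⇒ {{}{}S}   [S -> { }]
{{}{}S} ⇒ {{}{}SS}   [S -> S S]
{{}{}SS} ⇒ {{}{}SSS}   [S -> S S]
{{}{}SSS} ⇒ {{}{}SSSS}   [S -> S S]
{{}{}SSSS} ⇒ {{}{}{}SSS}   [S -> { }]
{{}{}{}SSS} ⇒ {{}{}{}{}SS}   [S -> { }]
{{}{}{}{}SS} ⇒ {{}{}{}{}{}S}   [S -> { }]
{{}{}{}{}{}S} ⇒ {{}{}{}{}{}{}}   [S -> { }]

S⇒{S}⇒{SS}⇒{{}S}⇒{{}SS}⇒{{}{}S}⇒{{}{}SS}⇒{{}{}SSS}⇒{{}{}SSSS}⇒{{}{}{}SSS}⇒{{}{}{}{}SS}⇒{{}{}{}{}{}S}⇒{{}{}{}{}{}{}}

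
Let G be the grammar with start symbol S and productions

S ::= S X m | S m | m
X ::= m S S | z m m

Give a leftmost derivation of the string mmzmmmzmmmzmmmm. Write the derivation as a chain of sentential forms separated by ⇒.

S ⇒ Sm ⇒ SXmm ⇒ SXmXmm ⇒ SXmXmXmm ⇒ SmXmXmXmm ⇒ mmXmXmXmm ⇒ mmzmmmXmXmm ⇒ mmzmmmzmmmXmm ⇒ mmzmmmzmmmzmmmm

S ⇒ Sm   [S ::= S m]
Sm ⇒ SXmm   [S ::= S X m]
SXmm ⇒ SXmXmm   [S ::= S X m]
SXmXmm ⇒ SXmXmXmm   [S ::= S X m]
SXmXmXmm ⇒ SmXmXmXmm   [S ::= S m]
SmXmXmXmm ⇒ mmXmXmXmm   [S ::= m]
mmXmXmXmm ⇒ mmzmmmXmXmm   [X ::= z m m]
mmzmmmXmXmm ⇒ mmzmmmzmmmXmm   [X ::= z m m]
mmzmmmzmmmXmm ⇒ mmzmmmzmmmzmmmm   [X ::= z m m]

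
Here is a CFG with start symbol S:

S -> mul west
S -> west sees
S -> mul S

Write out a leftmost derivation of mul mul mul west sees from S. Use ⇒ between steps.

S ⇒ mul S ⇒ mul mul S ⇒ mul mul mul S ⇒ mul mul mul west sees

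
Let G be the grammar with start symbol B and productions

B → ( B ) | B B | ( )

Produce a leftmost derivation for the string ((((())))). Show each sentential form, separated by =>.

B => (B) => ((B)) => (((B))) => ((((B)))) => ((((()))))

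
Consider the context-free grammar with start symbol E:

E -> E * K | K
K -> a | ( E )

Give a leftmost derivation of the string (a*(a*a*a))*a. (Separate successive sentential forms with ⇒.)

E ⇒ E*K   [E -> E * K]
E*K ⇒ K*K   [E -> K]
K*K ⇒ (E)*K   [K -> ( E )]
(E)*K ⇒ (E*K)*K   [E -> E * K]
(E*K)*K ⇒ (K*K)*K   [E -> K]
(K*K)*K ⇒ (a*K)*K   [K -> a]
(a*K)*K ⇒ (a*(E))*K   [K -> ( E )]
(a*(E))*K ⇒ (a*(E*K))*K   [E -> E * K]
(a*(E*K))*K ⇒ (a*(E*K*K))*K   [E -> E * K]
(a*(E*K*K))*K ⇒ (a*(K*K*K))*K   [E -> K]
(a*(K*K*K))*K ⇒ (a*(a*K*K))*K   [K -> a]
(a*(a*K*K))*K ⇒ (a*(a*a*K))*K   [K -> a]
(a*(a*a*K))*K ⇒ (a*(a*a*a))*K   [K -> a]
(a*(a*a*a))*K ⇒ (a*(a*a*a))*a   [K -> a]

E⇒E*K⇒K*K⇒(E)*K⇒(E*K)*K⇒(K*K)*K⇒(a*K)*K⇒(a*(E))*K⇒(a*(E*K))*K⇒(a*(E*K*K))*K⇒(a*(K*K*K))*K⇒(a*(a*K*K))*K⇒(a*(a*a*K))*K⇒(a*(a*a*a))*K⇒(a*(a*a*a))*a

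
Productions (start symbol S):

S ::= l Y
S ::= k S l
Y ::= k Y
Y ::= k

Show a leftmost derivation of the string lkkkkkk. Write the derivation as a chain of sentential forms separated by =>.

S => lY => lkY => lkkY => lkkkY => lkkkkY => lkkkkkY => lkkkkkk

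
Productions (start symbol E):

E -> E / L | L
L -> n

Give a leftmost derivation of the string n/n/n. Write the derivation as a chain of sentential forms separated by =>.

E => E/L => E/L/L => L/L/L => n/L/L => n/n/L => n/n/n

E => E/L   [E -> E / L]
E/L => E/L/L   [E -> E / L]
E/L/L => L/L/L   [E -> L]
L/L/L => n/L/L   [L -> n]
n/L/L => n/n/L   [L -> n]
n/n/L => n/n/n   [L -> n]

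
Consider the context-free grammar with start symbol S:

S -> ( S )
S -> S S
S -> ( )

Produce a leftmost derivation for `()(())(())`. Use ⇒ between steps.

S ⇒ SS   [S -> S S]
SS ⇒ ()S   [S -> ( )]
()S ⇒ ()SS   [S -> S S]
()SS ⇒ ()(S)S   [S -> ( S )]
()(S)S ⇒ ()(())S   [S -> ( )]
()(())S ⇒ ()(())(S)   [S -> ( S )]
()(())(S) ⇒ ()(())(())   [S -> ( )]

S ⇒ SS ⇒ ()S ⇒ ()SS ⇒ ()(S)S ⇒ ()(())S ⇒ ()(())(S) ⇒ ()(())(())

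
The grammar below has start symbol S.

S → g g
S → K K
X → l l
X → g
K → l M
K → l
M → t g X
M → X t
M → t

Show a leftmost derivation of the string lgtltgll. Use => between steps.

S=>KK=>lMK=>lXtK=>lgtK=>lgtlM=>lgtltgX=>lgtltgll

S => KK   [S → K K]
KK => lMK   [K → l M]
lMK => lXtK   [M → X t]
lXtK => lgtK   [X → g]
lgtK => lgtlM   [K → l M]
lgtlM => lgtltgX   [M → t g X]
lgtltgX => lgtltgll   [X → l l]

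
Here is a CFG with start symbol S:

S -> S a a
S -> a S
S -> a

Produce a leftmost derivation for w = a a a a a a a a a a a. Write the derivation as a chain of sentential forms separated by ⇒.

S ⇒ S a a ⇒ a S a a ⇒ a S a a a a ⇒ a a S a a a a ⇒ a a S a a a a a a ⇒ a a S a a a a a a a a ⇒ a a a a a a a a a a a

S ⇒ S a a   [S -> S a a]
S a a ⇒ a S a a   [S -> a S]
a S a a ⇒ a S a a a a   [S -> S a a]
a S a a a a ⇒ a a S a a a a   [S -> a S]
a a S a a a a ⇒ a a S a a a a a a   [S -> S a a]
a a S a a a a a a ⇒ a a S a a a a a a a a   [S -> S a a]
a a S a a a a a a a a ⇒ a a a a a a a a a a a   [S -> a]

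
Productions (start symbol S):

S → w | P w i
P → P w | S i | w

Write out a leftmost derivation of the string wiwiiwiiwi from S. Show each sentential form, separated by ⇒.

S⇒Pwi⇒Siwi⇒Pwiiwi⇒Siwiiwi⇒Pwiiwiiwi⇒Siwiiwiiwi⇒wiwiiwiiwi

S ⇒ Pwi   [S → P w i]
Pwi ⇒ Siwi   [P → S i]
Siwi ⇒ Pwiiwi   [S → P w i]
Pwiiwi ⇒ Siwiiwi   [P → S i]
Siwiiwi ⇒ Pwiiwiiwi   [S → P w i]
Pwiiwiiwi ⇒ Siwiiwiiwi   [P → S i]
Siwiiwiiwi ⇒ wiwiiwiiwi   [S → w]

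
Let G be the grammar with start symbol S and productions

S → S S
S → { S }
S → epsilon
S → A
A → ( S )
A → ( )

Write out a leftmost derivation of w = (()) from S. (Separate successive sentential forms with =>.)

S => A => (S) => (SS) => (AS) => (()S) => (())

S => A   [S → A]
A => (S)   [A → ( S )]
(S) => (SS)   [S → S S]
(SS) => (AS)   [S → A]
(AS) => (()S)   [A → ( )]
(()S) => (())   [S → epsilon]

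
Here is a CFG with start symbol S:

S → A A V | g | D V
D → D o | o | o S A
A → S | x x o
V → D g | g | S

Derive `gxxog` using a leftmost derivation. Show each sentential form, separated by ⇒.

S ⇒ AAV   [S → A A V]
AAV ⇒ SAV   [A → S]
SAV ⇒ gAV   [S → g]
gAV ⇒ gxxoV   [A → x x o]
gxxoV ⇒ gxxog   [V → g]

S⇒AAV⇒SAV⇒gAV⇒gxxoV⇒gxxog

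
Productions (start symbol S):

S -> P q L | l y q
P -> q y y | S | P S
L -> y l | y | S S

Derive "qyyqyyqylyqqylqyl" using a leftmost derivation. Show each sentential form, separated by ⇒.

S ⇒ PqL ⇒ PSqL ⇒ PSSqL ⇒ qyySSqL ⇒ qyyPqLSqL ⇒ qyyqyyqLSqL ⇒ qyyqyyqySqL ⇒ qyyqyyqyPqLqL ⇒ qyyqyyqySqLqL ⇒ qyyqyyqylyqqLqL ⇒ qyyqyyqylyqqylqL ⇒ qyyqyyqylyqqylqyl

S ⇒ PqL   [S -> P q L]
PqL ⇒ PSqL   [P -> P S]
PSqL ⇒ PSSqL   [P -> P S]
PSSqL ⇒ qyySSqL   [P -> q y y]
qyySSqL ⇒ qyyPqLSqL   [S -> P q L]
qyyPqLSqL ⇒ qyyqyyqLSqL   [P -> q y y]
qyyqyyqLSqL ⇒ qyyqyyqySqL   [L -> y]
qyyqyyqySqL ⇒ qyyqyyqyPqLqL   [S -> P q L]
qyyqyyqyPqLqL ⇒ qyyqyyqySqLqL   [P -> S]
qyyqyyqySqLqL ⇒ qyyqyyqylyqqLqL   [S -> l y q]
qyyqyyqylyqqLqL ⇒ qyyqyyqylyqqylqL   [L -> y l]
qyyqyyqylyqqylqL ⇒ qyyqyyqylyqqylqyl   [L -> y l]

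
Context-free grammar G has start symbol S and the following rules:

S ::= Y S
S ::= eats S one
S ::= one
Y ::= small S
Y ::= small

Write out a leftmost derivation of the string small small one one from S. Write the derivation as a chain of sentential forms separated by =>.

S => Y S => small S S => small Y S S => small small S S => small small one S => small small one one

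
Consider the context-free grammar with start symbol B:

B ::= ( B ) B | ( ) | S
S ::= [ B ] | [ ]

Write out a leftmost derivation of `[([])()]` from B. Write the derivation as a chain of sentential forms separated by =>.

B => S => [B] => [(B)B] => [(S)B] => [([])B] => [([])()]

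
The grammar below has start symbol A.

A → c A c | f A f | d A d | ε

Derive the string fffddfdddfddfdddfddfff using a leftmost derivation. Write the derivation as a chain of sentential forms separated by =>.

A => fAf   [A → f A f]
fAf => ffAff   [A → f A f]
ffAff => fffAfff   [A → f A f]
fffAfff => fffdAdfff   [A → d A d]
fffdAdfff => fffddAddfff   [A → d A d]
fffddAddfff => fffddfAfddfff   [A → f A f]
fffddfAfddfff => fffddfdAdfddfff   [A → d A d]
fffddfdAdfddfff => fffddfddAddfddfff   [A → d A d]
fffddfddAddfddfff => fffddfdddAdddfddfff   [A → d A d]
fffddfdddAdddfddfff => fffddfdddfAfdddfddfff   [A → f A f]
fffddfdddfAfdddfddfff => fffddfdddfdAdfdddfddfff   [A → d A d]
fffddfdddfdAdfdddfddfff => fffddfdddfddfdddfddfff   [A → ε]

A => fAf => ffAff => fffAfff => fffdAdfff => fffddAddfff => fffddfAfddfff => fffddfdAdfddfff => fffddfddAddfddfff => fffddfdddAdddfddfff => fffddfdddfAfdddfddfff => fffddfdddfdAdfdddfddfff => fffddfdddfddfdddfddfff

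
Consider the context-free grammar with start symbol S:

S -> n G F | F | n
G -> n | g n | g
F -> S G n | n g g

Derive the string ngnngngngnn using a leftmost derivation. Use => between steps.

S => nGF => ngnF => ngnSGn => ngnnGFGn => ngnngFGn => ngnngSGnGn => ngnngnGnGn => ngnngngnGn => ngnngngngnn

S => nGF   [S -> n G F]
nGF => ngnF   [G -> g n]
ngnF => ngnSGn   [F -> S G n]
ngnSGn => ngnnGFGn   [S -> n G F]
ngnnGFGn => ngnngFGn   [G -> g]
ngnngFGn => ngnngSGnGn   [F -> S G n]
ngnngSGnGn => ngnngnGnGn   [S -> n]
ngnngnGnGn => ngnngngnGn   [G -> g]
ngnngngnGn => ngnngngngnn   [G -> g n]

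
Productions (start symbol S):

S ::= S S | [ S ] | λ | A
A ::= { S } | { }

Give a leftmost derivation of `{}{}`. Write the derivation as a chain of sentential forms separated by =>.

S=>SS=>AS=>{}S=>{}A=>{}{}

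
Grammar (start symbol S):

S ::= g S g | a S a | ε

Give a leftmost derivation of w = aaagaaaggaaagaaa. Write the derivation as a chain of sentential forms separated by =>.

S => aSa => aaSaa => aaaSaaa => aaagSgaaa => aaagaSagaaa => aaagaaSaagaaa => aaagaaaSaaagaaa => aaagaaagSgaaagaaa => aaagaaaggaaagaaa

S => aSa   [S ::= a S a]
aSa => aaSaa   [S ::= a S a]
aaSaa => aaaSaaa   [S ::= a S a]
aaaSaaa => aaagSgaaa   [S ::= g S g]
aaagSgaaa => aaagaSagaaa   [S ::= a S a]
aaagaSagaaa => aaagaaSaagaaa   [S ::= a S a]
aaagaaSaagaaa => aaagaaaSaaagaaa   [S ::= a S a]
aaagaaaSaaagaaa => aaagaaagSgaaagaaa   [S ::= g S g]
aaagaaagSgaaagaaa => aaagaaaggaaagaaa   [S ::= ε]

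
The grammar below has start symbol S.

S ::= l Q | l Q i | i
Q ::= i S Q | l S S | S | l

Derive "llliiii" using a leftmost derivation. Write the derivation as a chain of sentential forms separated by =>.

S => lQi => lSi => llQii => lllSSii => llliSii => llliiii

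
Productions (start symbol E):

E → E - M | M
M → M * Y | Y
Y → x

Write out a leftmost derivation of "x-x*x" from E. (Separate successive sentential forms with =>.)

E => E-M   [E → E - M]
E-M => M-M   [E → M]
M-M => Y-M   [M → Y]
Y-M => x-M   [Y → x]
x-M => x-M*Y   [M → M * Y]
x-M*Y => x-Y*Y   [M → Y]
x-Y*Y => x-x*Y   [Y → x]
x-x*Y => x-x*x   [Y → x]

E=>E-M=>M-M=>Y-M=>x-M=>x-M*Y=>x-Y*Y=>x-x*Y=>x-x*x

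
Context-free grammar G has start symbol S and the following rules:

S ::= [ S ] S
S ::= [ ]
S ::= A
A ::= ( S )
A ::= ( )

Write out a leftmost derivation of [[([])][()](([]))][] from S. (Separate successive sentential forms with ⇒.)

S⇒[S]S⇒[[S]S]S⇒[[A]S]S⇒[[(S)]S]S⇒[[([])]S]S⇒[[([])][S]S]S⇒[[([])][A]S]S⇒[[([])][()]S]S⇒[[([])][()]A]S⇒[[([])][()](S)]S⇒[[([])][()](A)]S⇒[[([])][()]((S))]S⇒[[([])][()](([]))]S⇒[[([])][()](([]))][]

S ⇒ [S]S   [S ::= [ S ] S]
[S]S ⇒ [[S]S]S   [S ::= [ S ] S]
[[S]S]S ⇒ [[A]S]S   [S ::= A]
[[A]S]S ⇒ [[(S)]S]S   [A ::= ( S )]
[[(S)]S]S ⇒ [[([])]S]S   [S ::= [ ]]
[[([])]S]S ⇒ [[([])][S]S]S   [S ::= [ S ] S]
[[([])][S]S]S ⇒ [[([])][A]S]S   [S ::= A]
[[([])][A]S]S ⇒ [[([])][()]S]S   [A ::= ( )]
[[([])][()]S]S ⇒ [[([])][()]A]S   [S ::= A]
[[([])][()]A]S ⇒ [[([])][()](S)]S   [A ::= ( S )]
[[([])][()](S)]S ⇒ [[([])][()](A)]S   [S ::= A]
[[([])][()](A)]S ⇒ [[([])][()]((S))]S   [A ::= ( S )]
[[([])][()]((S))]S ⇒ [[([])][()](([]))]S   [S ::= [ ]]
[[([])][()](([]))]S ⇒ [[([])][()](([]))][]   [S ::= [ ]]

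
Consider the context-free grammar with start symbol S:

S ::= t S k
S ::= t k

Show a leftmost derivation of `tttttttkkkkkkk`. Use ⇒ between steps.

S⇒tSk⇒ttSkk⇒tttSkkk⇒ttttSkkkk⇒tttttSkkkkk⇒ttttttSkkkkkk⇒tttttttkkkkkkk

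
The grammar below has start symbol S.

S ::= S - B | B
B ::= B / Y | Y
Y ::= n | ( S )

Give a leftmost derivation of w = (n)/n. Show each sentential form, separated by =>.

S => B   [S ::= B]
B => B/Y   [B ::= B / Y]
B/Y => Y/Y   [B ::= Y]
Y/Y => (S)/Y   [Y ::= ( S )]
(S)/Y => (B)/Y   [S ::= B]
(B)/Y => (Y)/Y   [B ::= Y]
(Y)/Y => (n)/Y   [Y ::= n]
(n)/Y => (n)/n   [Y ::= n]

S => B => B/Y => Y/Y => (S)/Y => (B)/Y => (Y)/Y => (n)/Y => (n)/n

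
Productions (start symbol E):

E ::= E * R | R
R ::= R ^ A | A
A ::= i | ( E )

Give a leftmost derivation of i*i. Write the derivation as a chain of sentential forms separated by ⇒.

E ⇒ E*R ⇒ R*R ⇒ A*R ⇒ i*R ⇒ i*A ⇒ i*i

E ⇒ E*R   [E ::= E * R]
E*R ⇒ R*R   [E ::= R]
R*R ⇒ A*R   [R ::= A]
A*R ⇒ i*R   [A ::= i]
i*R ⇒ i*A   [R ::= A]
i*A ⇒ i*i   [A ::= i]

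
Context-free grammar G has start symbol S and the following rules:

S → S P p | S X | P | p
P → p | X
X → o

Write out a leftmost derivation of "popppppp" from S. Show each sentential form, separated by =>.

S=>SPp=>SPpPp=>SPpPpPp=>SXPpPpPp=>pXPpPpPp=>poPpPpPp=>poppPpPp=>poppppPp=>popppppp

S => SPp   [S → S P p]
SPp => SPpPp   [S → S P p]
SPpPp => SPpPpPp   [S → S P p]
SPpPpPp => SXPpPpPp   [S → S X]
SXPpPpPp => pXPpPpPp   [S → p]
pXPpPpPp => poPpPpPp   [X → o]
poPpPpPp => poppPpPp   [P → p]
poppPpPp => poppppPp   [P → p]
poppppPp => popppppp   [P → p]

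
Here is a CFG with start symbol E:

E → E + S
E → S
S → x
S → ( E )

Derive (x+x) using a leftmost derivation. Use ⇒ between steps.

E ⇒ S   [E → S]
S ⇒ (E)   [S → ( E )]
(E) ⇒ (E+S)   [E → E + S]
(E+S) ⇒ (S+S)   [E → S]
(S+S) ⇒ (x+S)   [S → x]
(x+S) ⇒ (x+x)   [S → x]

E⇒S⇒(E)⇒(E+S)⇒(S+S)⇒(x+S)⇒(x+x)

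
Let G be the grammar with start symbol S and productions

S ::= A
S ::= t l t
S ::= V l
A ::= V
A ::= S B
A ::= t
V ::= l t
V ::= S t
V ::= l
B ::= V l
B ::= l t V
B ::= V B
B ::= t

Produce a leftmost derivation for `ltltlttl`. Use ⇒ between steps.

S ⇒ A ⇒ SB ⇒ VlB ⇒ ltlB ⇒ ltlVl ⇒ ltlStl ⇒ ltltlttl

S ⇒ A   [S ::= A]
A ⇒ SB   [A ::= S B]
SB ⇒ VlB   [S ::= V l]
VlB ⇒ ltlB   [V ::= l t]
ltlB ⇒ ltlVl   [B ::= V l]
ltlVl ⇒ ltlStl   [V ::= S t]
ltlStl ⇒ ltltlttl   [S ::= t l t]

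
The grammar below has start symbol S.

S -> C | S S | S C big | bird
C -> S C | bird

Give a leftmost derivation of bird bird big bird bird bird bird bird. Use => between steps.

S => S S   [S -> S S]
S S => S S S   [S -> S S]
S S S => C S S   [S -> C]
C S S => S C S S   [C -> S C]
S C S S => S S C S S   [S -> S S]
S S C S S => S S S C S S   [S -> S S]
S S S C S S => S C big S S C S S   [S -> S C big]
S C big S S C S S => bird C big S S C S S   [S -> bird]
bird C big S S C S S => bird bird big S S C S S   [C -> bird]
bird bird big S S C S S => bird bird big bird S C S S   [S -> bird]
bird bird big bird S C S S => bird bird big bird bird C S S   [S -> bird]
bird bird big bird bird C S S => bird bird big bird bird bird S S   [C -> bird]
bird bird big bird bird bird S S => bird bird big bird bird bird bird S   [S -> bird]
bird bird big bird bird bird bird S => bird bird big bird bird bird bird bird   [S -> bird]

S => S S => S S S => C S S => S C S S => S S C S S => S S S C S S => S C big S S C S S => bird C big S S C S S => bird bird big S S C S S => bird bird big bird S C S S => bird bird big bird bird C S S => bird bird big bird bird bird S S => bird bird big bird bird bird bird S => bird bird big bird bird bird bird bird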